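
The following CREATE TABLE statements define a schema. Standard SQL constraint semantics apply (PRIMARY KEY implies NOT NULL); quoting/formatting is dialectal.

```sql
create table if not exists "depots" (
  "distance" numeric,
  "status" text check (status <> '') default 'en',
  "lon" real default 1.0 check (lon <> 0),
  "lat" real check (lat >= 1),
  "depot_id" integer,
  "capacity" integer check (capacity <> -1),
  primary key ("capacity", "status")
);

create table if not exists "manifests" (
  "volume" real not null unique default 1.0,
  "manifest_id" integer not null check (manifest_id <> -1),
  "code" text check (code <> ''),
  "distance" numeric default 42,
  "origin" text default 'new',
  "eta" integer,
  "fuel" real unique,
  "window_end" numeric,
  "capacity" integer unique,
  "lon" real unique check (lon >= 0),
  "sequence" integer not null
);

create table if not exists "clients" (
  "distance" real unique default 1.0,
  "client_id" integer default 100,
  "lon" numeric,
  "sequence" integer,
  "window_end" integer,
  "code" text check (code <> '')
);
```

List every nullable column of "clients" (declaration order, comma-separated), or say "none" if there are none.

distance, client_id, lon, sequence, window_end, code

- distance: UNIQUE does not imply NOT NULL → nullable.
- client_id: DEFAULT only fills an omitted column; an explicit NULL is still allowed → nullable.
- lon: no NOT NULL constraint applies → nullable.
- sequence: no NOT NULL constraint applies → nullable.
- window_end: no NOT NULL constraint applies → nullable.
- code: CHECK does not forbid NULL (a CHECK constraint passes when its expression is NULL) → nullable.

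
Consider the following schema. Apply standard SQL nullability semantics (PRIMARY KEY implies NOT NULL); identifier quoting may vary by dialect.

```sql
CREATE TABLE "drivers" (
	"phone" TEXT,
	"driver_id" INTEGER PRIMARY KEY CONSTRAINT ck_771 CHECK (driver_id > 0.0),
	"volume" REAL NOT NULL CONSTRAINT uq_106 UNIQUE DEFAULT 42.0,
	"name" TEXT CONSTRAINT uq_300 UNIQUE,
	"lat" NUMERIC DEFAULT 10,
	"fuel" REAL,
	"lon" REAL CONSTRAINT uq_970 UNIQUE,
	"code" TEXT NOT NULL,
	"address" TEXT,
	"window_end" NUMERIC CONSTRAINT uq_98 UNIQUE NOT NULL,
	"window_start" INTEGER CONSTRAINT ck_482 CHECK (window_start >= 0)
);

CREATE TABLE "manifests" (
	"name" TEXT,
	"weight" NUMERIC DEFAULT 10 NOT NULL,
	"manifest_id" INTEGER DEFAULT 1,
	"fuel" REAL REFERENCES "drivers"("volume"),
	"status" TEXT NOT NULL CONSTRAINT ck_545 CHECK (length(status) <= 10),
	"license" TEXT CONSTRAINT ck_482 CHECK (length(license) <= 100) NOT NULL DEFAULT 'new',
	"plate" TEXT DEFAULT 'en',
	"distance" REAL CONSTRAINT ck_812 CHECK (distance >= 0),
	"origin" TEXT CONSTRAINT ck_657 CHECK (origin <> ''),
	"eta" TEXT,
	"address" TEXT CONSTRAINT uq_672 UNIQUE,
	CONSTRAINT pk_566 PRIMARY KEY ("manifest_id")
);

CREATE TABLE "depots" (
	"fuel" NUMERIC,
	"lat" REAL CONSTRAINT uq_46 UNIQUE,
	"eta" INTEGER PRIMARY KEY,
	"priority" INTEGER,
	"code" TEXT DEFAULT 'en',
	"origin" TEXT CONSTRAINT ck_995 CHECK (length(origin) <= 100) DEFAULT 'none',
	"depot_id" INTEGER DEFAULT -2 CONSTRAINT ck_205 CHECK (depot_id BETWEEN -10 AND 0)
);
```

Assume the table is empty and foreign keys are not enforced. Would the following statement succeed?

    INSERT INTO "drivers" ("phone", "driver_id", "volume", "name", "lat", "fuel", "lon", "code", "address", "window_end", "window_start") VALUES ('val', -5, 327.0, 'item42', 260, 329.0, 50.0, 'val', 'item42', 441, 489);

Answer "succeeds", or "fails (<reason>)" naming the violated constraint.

The value -5 for driver_id violates CHECK (driver_id > 0.0).

fails (CHECK on driver_id)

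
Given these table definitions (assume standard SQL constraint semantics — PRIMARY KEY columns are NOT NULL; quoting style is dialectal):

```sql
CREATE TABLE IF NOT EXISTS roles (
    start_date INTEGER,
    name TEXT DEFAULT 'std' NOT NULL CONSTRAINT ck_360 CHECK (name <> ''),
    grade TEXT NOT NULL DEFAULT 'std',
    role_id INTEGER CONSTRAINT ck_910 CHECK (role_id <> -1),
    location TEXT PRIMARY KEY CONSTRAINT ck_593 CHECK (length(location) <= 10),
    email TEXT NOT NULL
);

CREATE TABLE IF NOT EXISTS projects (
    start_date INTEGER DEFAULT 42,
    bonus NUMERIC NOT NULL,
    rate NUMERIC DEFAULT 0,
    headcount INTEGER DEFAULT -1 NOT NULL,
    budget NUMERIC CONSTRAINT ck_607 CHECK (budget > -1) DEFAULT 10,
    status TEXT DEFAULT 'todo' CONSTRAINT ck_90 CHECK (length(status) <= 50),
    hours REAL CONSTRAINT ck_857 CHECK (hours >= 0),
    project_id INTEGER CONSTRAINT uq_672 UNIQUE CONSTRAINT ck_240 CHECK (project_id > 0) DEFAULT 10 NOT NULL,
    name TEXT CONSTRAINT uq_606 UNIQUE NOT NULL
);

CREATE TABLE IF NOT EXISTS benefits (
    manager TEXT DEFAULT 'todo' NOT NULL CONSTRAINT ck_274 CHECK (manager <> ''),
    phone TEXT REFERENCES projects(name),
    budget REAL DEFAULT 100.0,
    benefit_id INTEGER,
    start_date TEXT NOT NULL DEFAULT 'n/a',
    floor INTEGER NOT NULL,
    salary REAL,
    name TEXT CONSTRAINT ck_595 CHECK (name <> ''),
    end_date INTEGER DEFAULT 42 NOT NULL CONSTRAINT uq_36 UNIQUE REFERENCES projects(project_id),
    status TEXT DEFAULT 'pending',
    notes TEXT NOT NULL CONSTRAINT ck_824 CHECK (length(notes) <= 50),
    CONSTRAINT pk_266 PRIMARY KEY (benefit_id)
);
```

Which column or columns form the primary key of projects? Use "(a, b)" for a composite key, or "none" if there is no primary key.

none

No column is declared PRIMARY KEY inline, and there is no table-level PRIMARY KEY clause in projects.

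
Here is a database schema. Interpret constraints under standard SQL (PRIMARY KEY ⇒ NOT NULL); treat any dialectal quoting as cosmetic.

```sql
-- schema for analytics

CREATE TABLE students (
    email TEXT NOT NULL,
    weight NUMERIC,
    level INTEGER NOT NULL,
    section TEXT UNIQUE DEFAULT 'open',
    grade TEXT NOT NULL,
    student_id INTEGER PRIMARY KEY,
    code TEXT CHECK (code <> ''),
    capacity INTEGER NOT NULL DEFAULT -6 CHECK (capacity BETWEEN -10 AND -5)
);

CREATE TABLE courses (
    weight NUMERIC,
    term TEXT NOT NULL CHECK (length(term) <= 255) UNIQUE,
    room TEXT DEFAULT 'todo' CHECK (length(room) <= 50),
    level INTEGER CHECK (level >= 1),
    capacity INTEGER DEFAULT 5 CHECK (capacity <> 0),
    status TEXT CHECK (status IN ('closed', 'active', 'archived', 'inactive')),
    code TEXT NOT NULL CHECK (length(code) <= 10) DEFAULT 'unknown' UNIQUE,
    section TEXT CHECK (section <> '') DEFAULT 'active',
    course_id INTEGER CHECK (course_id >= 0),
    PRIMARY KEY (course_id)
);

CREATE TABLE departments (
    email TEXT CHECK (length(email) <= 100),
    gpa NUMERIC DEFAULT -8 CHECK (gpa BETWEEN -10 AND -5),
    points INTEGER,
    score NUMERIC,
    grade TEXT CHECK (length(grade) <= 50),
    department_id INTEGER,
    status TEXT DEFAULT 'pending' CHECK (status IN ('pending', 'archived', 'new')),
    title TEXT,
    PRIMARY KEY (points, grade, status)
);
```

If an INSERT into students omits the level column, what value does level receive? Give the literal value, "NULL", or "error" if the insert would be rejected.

level has no DEFAULT clause.
Omitting it would insert NULL, but it is declared NOT NULL, so the INSERT fails.

error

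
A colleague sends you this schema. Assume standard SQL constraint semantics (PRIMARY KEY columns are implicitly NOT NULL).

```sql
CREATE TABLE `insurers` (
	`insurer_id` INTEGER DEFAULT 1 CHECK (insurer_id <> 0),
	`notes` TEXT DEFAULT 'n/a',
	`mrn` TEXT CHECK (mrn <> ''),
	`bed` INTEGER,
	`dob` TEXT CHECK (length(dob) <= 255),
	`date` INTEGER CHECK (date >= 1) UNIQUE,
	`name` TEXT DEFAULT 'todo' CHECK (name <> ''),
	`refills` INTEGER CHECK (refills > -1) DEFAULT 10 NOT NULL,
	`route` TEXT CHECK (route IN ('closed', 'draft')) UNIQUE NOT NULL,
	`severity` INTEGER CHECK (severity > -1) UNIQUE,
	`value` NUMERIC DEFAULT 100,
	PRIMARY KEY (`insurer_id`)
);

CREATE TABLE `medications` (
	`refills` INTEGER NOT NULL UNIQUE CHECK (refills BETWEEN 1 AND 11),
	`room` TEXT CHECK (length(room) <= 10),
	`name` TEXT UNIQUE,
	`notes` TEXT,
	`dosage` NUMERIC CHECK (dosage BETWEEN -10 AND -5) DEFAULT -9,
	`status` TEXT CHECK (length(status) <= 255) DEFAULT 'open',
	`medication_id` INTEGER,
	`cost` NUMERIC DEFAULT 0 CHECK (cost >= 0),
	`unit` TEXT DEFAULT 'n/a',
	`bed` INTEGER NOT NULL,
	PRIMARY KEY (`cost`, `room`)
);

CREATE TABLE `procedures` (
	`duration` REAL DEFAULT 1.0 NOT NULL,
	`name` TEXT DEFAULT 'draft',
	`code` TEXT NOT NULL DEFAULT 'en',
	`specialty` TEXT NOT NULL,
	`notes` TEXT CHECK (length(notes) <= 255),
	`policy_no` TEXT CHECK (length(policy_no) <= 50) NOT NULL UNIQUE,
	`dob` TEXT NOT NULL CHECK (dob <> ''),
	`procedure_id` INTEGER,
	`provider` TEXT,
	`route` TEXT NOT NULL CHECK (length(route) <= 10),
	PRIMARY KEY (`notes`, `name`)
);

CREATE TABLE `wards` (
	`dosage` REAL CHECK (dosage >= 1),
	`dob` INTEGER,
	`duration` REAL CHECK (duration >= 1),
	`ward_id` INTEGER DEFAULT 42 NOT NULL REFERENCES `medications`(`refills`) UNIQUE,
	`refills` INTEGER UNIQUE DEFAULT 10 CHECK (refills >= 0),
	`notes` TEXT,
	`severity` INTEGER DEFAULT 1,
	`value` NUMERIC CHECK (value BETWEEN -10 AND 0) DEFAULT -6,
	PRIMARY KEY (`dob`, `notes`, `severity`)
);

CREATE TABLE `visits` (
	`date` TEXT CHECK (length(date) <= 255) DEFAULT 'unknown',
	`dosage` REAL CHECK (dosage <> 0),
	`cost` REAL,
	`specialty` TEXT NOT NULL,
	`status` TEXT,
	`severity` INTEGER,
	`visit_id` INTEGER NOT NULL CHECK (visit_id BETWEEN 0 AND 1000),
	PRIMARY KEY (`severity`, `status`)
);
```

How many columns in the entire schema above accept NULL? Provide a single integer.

23

insurers: 8 nullable (notes, mrn, bed, dob, date, name, severity, value — PK (insurer_id) and explicit NOT NULL columns excluded).
medications: 6 nullable (name, notes, dosage, status, medication_id, unit — PK (cost, room) and explicit NOT NULL columns excluded).
procedures: 2 nullable (procedure_id, provider — PK (notes, name) and explicit NOT NULL columns excluded).
wards: 4 nullable (dosage, duration, refills, value — PK (dob, notes, severity) and explicit NOT NULL columns excluded).
visits: 3 nullable (date, dosage, cost — PK (severity, status) and explicit NOT NULL columns excluded).
Total: 8 + 6 + 2 + 4 + 3 = 23.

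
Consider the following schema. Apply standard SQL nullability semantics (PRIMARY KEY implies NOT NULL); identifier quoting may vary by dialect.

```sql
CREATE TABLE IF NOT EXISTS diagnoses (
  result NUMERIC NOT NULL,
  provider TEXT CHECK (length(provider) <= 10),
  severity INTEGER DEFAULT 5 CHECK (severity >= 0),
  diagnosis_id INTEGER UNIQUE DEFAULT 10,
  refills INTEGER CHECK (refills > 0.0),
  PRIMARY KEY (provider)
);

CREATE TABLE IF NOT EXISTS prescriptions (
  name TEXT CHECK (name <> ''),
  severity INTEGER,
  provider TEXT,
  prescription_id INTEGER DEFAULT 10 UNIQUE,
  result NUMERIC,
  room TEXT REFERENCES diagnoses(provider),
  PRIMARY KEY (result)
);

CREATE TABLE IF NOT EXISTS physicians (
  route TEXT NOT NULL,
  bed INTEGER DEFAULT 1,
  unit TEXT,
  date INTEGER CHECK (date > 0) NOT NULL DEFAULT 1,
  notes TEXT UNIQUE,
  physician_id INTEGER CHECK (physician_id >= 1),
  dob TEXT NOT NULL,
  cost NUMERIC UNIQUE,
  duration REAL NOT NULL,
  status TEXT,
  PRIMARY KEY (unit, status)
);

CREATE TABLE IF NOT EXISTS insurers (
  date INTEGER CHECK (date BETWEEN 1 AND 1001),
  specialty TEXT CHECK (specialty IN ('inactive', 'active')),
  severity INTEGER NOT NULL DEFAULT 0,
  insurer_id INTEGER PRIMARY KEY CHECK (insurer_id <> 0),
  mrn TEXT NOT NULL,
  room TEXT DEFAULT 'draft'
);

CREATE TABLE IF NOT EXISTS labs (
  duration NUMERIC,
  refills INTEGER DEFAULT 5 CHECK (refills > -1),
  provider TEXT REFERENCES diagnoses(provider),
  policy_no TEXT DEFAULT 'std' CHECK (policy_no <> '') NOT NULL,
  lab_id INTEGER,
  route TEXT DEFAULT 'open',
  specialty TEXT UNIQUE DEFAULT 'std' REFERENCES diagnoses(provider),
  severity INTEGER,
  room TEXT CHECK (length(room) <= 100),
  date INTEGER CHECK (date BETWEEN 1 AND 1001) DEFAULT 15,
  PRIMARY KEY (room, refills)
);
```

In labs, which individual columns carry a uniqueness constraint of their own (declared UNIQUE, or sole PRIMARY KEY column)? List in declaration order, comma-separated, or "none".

specialty

- duration: no UNIQUE or single-column PK constraint.
- refills: part of a composite PRIMARY KEY — only the tuple is unique, not this column on its own.
- provider: no UNIQUE or single-column PK constraint.
- policy_no: no UNIQUE or single-column PK constraint.
- lab_id: no UNIQUE or single-column PK constraint.
- route: no UNIQUE or single-column PK constraint.
- specialty: declared UNIQUE → unique.
- severity: no UNIQUE or single-column PK constraint.
- room: part of a composite PRIMARY KEY — only the tuple is unique, not this column on its own.
- date: no UNIQUE or single-column PK constraint.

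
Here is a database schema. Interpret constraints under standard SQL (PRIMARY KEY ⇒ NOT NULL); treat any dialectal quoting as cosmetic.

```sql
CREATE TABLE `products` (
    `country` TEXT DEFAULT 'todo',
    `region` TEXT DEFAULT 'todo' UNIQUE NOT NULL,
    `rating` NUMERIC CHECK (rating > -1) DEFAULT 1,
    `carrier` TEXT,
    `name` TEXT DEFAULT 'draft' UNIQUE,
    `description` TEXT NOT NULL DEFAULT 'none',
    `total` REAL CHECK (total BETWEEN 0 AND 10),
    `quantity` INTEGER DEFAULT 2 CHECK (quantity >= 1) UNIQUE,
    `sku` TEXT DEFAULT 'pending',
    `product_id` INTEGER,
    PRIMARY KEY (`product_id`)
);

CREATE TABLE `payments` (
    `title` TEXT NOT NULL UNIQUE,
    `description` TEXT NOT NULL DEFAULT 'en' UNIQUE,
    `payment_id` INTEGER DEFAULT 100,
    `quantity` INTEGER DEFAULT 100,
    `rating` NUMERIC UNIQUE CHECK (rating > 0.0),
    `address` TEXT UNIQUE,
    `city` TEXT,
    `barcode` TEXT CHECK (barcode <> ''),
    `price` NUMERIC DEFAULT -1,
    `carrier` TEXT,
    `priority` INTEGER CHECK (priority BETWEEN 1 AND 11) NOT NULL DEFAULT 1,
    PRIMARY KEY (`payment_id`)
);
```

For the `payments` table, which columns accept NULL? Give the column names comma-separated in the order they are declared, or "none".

- title: declared NOT NULL → not nullable.
- description: declared NOT NULL → not nullable.
- payment_id: part of the PRIMARY KEY, which implies NOT NULL → not nullable.
- quantity: DEFAULT only fills an omitted column; an explicit NULL is still allowed → nullable.
- rating: CHECK does not forbid NULL (a CHECK constraint passes when its expression is NULL) → nullable.
- address: UNIQUE does not imply NOT NULL → nullable.
- city: no NOT NULL constraint applies → nullable.
- barcode: CHECK does not forbid NULL (a CHECK constraint passes when its expression is NULL) → nullable.
- price: DEFAULT only fills an omitted column; an explicit NULL is still allowed → nullable.
- carrier: no NOT NULL constraint applies → nullable.
- priority: declared NOT NULL → not nullable.

quantity, rating, address, city, barcode, price, carrier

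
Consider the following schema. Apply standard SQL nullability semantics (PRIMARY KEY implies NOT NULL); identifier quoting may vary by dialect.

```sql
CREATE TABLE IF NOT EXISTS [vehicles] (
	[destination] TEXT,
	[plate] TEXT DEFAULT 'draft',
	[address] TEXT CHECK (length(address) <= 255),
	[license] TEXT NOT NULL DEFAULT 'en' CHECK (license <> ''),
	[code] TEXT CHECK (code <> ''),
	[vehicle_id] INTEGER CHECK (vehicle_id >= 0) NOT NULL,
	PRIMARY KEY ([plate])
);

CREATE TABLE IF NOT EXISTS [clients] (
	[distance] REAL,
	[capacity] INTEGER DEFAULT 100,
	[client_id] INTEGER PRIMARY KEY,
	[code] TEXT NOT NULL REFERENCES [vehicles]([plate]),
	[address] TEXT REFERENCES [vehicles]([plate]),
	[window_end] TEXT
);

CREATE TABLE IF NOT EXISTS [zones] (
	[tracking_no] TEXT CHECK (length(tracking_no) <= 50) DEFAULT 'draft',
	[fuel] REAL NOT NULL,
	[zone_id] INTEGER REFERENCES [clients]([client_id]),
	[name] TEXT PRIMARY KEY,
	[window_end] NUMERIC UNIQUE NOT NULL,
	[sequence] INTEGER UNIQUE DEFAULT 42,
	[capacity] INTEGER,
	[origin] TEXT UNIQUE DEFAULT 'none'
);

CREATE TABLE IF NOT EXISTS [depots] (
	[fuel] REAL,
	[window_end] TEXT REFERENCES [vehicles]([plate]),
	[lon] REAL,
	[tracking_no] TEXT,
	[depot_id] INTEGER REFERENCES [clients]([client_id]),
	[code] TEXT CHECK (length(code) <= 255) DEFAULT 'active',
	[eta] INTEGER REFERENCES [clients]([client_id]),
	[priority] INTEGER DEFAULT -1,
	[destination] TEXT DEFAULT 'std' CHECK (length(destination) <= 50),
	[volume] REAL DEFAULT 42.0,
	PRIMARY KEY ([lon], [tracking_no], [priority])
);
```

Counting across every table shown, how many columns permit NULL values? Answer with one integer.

19

vehicles: 3 nullable (destination, address, code — PK (plate) and explicit NOT NULL columns excluded).
clients: 4 nullable (distance, capacity, address, window_end — PK (client_id) and explicit NOT NULL columns excluded).
zones: 5 nullable (tracking_no, zone_id, sequence, capacity, origin — PK (name) and explicit NOT NULL columns excluded).
depots: 7 nullable (fuel, window_end, depot_id, code, eta, destination, volume — PK (lon, tracking_no, priority) and explicit NOT NULL columns excluded).
Total: 3 + 4 + 5 + 7 = 19.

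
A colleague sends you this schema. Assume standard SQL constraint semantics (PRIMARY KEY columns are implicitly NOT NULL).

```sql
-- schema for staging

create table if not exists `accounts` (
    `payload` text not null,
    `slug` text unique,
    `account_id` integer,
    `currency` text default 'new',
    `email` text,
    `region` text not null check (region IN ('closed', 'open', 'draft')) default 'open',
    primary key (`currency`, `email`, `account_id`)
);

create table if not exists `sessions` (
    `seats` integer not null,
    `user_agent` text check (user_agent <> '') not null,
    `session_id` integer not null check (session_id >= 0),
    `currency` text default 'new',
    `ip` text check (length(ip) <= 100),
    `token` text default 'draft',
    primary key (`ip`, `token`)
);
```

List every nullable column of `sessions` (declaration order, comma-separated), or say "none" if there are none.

- seats: declared NOT NULL → not nullable.
- user_agent: declared NOT NULL → not nullable.
- session_id: declared NOT NULL → not nullable.
- currency: DEFAULT only fills an omitted column; an explicit NULL is still allowed → nullable.
- ip: part of the PRIMARY KEY, which implies NOT NULL → not nullable.
- token: part of the PRIMARY KEY, which implies NOT NULL → not nullable.

currency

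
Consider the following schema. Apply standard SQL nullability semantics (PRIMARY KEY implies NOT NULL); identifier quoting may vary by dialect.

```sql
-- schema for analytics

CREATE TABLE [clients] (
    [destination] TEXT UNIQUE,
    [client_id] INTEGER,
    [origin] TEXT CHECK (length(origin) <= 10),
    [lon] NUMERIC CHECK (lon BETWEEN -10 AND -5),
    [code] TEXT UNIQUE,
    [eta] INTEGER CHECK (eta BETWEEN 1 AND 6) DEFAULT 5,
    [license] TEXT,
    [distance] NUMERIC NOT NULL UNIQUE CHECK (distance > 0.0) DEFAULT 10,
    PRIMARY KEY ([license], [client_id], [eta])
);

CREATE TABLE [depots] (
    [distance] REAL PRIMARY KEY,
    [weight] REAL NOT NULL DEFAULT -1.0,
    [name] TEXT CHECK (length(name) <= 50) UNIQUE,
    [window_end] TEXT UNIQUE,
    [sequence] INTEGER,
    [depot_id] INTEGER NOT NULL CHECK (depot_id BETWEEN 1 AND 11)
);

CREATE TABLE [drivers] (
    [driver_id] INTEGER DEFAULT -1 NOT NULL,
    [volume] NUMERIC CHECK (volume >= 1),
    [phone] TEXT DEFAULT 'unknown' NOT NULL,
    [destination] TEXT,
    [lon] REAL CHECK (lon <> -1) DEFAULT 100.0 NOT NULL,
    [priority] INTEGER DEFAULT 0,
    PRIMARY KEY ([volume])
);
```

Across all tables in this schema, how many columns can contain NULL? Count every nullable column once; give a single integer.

clients: 4 nullable (destination, origin, lon, code — PK (license, client_id, eta) and explicit NOT NULL columns excluded).
depots: 3 nullable (name, window_end, sequence — PK (distance) and explicit NOT NULL columns excluded).
drivers: 2 nullable (destination, priority — PK (volume) and explicit NOT NULL columns excluded).
Total: 4 + 3 + 2 = 9.

9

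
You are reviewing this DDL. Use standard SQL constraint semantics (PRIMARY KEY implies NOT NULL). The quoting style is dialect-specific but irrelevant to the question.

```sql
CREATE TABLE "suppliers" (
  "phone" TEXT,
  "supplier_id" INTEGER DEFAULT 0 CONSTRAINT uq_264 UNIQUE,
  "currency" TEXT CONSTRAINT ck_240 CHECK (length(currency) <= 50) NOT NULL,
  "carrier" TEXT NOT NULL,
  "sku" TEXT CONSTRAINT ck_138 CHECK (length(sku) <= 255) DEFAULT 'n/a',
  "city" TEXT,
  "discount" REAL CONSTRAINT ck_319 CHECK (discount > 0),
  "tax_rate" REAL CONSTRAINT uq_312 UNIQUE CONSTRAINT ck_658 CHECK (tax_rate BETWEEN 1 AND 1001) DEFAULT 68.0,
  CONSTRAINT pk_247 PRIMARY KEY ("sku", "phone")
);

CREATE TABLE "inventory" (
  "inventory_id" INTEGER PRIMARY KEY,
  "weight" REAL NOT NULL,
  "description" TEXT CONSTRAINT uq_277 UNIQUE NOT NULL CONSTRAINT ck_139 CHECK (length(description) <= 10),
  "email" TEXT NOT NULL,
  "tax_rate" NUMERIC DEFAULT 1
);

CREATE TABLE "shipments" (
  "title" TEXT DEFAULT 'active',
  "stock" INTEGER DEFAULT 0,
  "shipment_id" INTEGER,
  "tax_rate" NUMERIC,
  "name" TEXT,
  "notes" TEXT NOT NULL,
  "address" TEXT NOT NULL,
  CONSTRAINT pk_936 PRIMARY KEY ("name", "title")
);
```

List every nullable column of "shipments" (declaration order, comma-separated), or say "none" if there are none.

stock, shipment_id, tax_rate

- title: part of the PRIMARY KEY, which implies NOT NULL → not nullable.
- stock: DEFAULT only fills an omitted column; an explicit NULL is still allowed → nullable.
- shipment_id: no NOT NULL constraint applies → nullable.
- tax_rate: no NOT NULL constraint applies → nullable.
- name: part of the PRIMARY KEY, which implies NOT NULL → not nullable.
- notes: declared NOT NULL → not nullable.
- address: declared NOT NULL → not nullable.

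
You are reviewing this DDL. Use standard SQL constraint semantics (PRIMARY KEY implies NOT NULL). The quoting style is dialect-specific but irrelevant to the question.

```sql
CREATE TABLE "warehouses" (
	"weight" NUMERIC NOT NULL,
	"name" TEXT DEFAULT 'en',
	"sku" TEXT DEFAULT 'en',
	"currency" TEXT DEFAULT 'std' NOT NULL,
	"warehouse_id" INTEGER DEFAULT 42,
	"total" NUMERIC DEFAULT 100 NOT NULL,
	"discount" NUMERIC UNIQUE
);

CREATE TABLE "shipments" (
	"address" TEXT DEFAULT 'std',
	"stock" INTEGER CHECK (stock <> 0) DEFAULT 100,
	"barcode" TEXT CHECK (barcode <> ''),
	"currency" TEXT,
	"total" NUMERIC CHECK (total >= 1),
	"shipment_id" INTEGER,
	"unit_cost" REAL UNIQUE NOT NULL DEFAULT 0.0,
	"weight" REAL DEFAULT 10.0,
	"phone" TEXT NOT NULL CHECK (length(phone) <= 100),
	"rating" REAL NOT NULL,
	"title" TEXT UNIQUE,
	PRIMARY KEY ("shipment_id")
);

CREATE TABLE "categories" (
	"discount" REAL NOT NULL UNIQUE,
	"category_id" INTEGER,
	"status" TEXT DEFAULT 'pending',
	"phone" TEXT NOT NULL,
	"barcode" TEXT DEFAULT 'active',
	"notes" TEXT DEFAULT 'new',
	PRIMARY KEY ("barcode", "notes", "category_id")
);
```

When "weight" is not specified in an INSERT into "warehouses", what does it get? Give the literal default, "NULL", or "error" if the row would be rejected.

error

weight has no DEFAULT clause.
Omitting it would insert NULL, but it is declared NOT NULL, so the INSERT fails.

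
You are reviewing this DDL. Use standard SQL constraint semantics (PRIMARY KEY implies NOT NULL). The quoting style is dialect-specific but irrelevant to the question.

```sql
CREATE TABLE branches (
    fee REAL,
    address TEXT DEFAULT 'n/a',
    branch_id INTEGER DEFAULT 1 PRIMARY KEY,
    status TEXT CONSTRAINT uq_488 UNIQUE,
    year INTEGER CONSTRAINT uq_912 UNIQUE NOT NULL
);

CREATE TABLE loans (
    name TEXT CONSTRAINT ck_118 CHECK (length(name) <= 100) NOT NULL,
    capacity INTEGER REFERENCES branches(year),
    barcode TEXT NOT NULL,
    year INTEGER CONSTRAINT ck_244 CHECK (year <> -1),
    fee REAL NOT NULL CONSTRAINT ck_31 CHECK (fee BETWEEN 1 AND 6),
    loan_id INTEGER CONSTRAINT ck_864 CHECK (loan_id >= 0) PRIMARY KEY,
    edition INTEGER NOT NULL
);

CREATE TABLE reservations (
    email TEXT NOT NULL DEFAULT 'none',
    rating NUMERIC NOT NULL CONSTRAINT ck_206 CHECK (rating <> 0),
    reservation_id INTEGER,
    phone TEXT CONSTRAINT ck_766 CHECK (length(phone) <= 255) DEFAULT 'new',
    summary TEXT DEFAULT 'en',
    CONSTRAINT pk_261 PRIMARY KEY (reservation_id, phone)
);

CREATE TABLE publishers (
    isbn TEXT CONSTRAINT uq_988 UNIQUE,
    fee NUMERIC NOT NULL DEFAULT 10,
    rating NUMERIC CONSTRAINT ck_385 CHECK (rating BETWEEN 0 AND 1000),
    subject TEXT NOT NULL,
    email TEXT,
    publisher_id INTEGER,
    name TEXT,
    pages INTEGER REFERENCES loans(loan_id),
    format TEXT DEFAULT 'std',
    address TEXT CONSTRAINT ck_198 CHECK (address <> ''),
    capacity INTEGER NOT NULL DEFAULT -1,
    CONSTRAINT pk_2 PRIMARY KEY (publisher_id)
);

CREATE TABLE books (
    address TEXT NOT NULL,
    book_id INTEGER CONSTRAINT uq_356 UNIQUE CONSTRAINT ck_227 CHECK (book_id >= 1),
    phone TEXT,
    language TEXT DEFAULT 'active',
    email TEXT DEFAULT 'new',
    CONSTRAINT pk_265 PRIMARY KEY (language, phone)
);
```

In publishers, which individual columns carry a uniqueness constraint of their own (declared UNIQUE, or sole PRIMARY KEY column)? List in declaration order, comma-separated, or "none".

- isbn: declared UNIQUE → unique.
- fee: no UNIQUE or single-column PK constraint.
- rating: no UNIQUE or single-column PK constraint.
- subject: no UNIQUE or single-column PK constraint.
- email: no UNIQUE or single-column PK constraint.
- publisher_id: single-column PRIMARY KEY → unique.
- name: no UNIQUE or single-column PK constraint.
- pages: no UNIQUE or single-column PK constraint.
- format: no UNIQUE or single-column PK constraint.
- address: no UNIQUE or single-column PK constraint.
- capacity: no UNIQUE or single-column PK constraint.

isbn, publisher_id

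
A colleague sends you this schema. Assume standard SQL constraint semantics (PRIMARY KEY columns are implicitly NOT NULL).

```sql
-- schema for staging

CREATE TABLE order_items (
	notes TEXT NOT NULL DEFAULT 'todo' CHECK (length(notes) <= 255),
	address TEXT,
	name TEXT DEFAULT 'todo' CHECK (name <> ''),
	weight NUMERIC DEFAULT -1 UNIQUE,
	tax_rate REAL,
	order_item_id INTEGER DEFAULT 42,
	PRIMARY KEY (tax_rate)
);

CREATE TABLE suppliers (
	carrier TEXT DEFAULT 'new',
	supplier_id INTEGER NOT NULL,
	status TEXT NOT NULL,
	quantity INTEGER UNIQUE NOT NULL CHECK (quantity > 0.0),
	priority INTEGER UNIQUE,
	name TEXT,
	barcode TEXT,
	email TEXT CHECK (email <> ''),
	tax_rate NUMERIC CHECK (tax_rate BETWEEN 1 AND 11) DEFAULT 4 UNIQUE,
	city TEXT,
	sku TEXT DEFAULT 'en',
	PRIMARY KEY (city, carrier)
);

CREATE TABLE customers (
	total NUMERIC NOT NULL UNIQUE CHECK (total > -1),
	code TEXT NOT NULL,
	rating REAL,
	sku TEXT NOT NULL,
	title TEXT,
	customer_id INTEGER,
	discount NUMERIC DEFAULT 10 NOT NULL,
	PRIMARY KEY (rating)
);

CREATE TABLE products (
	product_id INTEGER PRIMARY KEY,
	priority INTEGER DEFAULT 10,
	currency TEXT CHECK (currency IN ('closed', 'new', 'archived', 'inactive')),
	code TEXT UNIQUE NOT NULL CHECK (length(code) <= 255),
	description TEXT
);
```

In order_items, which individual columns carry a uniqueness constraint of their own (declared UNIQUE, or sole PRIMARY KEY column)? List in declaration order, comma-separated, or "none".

- notes: no UNIQUE or single-column PK constraint.
- address: no UNIQUE or single-column PK constraint.
- name: no UNIQUE or single-column PK constraint.
- weight: declared UNIQUE → unique.
- tax_rate: single-column PRIMARY KEY → unique.
- order_item_id: no UNIQUE or single-column PK constraint.

weight, tax_rate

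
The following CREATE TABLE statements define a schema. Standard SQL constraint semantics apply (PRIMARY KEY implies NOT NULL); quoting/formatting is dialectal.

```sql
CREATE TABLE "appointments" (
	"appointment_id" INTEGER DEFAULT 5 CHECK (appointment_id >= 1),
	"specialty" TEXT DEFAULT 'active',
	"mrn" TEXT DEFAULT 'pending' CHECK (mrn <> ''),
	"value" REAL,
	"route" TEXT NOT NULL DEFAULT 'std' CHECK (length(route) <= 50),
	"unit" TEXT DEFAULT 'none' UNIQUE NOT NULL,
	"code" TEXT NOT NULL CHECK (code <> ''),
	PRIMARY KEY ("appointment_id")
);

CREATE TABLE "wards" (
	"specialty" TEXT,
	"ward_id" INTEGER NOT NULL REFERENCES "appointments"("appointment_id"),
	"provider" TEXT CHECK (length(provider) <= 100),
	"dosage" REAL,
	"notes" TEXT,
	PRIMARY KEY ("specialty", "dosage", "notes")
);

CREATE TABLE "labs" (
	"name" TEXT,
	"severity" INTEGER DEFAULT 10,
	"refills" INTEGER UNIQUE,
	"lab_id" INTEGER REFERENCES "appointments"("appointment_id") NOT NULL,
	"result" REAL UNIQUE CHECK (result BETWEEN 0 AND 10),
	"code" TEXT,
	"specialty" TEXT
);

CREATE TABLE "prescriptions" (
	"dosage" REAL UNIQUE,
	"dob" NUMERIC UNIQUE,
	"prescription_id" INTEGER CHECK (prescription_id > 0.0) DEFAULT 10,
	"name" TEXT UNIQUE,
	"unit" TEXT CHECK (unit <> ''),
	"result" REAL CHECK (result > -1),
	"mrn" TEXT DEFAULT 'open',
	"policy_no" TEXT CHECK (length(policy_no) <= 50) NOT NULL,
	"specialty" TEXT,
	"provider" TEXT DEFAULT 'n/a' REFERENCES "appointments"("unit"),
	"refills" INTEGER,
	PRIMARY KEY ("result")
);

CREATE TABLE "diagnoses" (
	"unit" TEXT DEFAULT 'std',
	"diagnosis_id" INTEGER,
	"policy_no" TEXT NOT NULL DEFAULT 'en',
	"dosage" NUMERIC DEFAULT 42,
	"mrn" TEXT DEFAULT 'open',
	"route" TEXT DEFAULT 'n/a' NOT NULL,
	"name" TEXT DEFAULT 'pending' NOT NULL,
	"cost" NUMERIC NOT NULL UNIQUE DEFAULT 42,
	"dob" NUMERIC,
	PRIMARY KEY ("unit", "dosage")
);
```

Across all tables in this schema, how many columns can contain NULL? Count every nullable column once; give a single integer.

appointments: 3 nullable (specialty, mrn, value — PK (appointment_id) and explicit NOT NULL columns excluded).
wards: 1 nullable (provider — PK (specialty, dosage, notes) and explicit NOT NULL columns excluded).
labs: 6 nullable (name, severity, refills, result, code, specialty — PK none and explicit NOT NULL columns excluded).
prescriptions: 9 nullable (dosage, dob, prescription_id, name, unit, mrn, specialty, provider, refills — PK (result) and explicit NOT NULL columns excluded).
diagnoses: 3 nullable (diagnosis_id, mrn, dob — PK (unit, dosage) and explicit NOT NULL columns excluded).
Total: 3 + 1 + 6 + 9 + 3 = 22.

22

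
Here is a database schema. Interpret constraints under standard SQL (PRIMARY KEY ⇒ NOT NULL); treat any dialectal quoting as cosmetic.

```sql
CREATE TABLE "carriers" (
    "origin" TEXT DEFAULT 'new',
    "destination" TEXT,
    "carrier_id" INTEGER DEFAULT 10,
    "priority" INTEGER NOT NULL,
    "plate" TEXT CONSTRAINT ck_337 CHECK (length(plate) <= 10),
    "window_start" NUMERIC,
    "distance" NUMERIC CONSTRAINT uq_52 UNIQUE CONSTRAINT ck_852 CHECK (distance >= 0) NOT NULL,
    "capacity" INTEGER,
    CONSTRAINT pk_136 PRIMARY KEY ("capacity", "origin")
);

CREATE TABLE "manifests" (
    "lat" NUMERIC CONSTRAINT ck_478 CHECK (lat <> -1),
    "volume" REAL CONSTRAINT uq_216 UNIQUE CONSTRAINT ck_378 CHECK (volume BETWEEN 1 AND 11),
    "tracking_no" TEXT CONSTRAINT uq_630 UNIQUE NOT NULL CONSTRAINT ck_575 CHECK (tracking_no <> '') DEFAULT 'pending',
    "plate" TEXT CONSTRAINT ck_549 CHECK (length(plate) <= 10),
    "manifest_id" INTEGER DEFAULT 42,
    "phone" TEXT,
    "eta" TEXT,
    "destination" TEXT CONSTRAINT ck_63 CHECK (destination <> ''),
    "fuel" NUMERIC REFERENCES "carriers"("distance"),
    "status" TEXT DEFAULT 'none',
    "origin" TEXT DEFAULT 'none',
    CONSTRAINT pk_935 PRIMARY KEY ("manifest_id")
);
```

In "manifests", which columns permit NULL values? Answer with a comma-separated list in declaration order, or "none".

lat, volume, plate, phone, eta, destination, fuel, status, origin

- lat: CHECK does not forbid NULL (a CHECK constraint passes when its expression is NULL) → nullable.
- volume: CHECK does not forbid NULL (a CHECK constraint passes when its expression is NULL) → nullable.
- tracking_no: declared NOT NULL → not nullable.
- plate: CHECK does not forbid NULL (a CHECK constraint passes when its expression is NULL) → nullable.
- manifest_id: part of the PRIMARY KEY, which implies NOT NULL → not nullable.
- phone: no NOT NULL constraint applies → nullable.
- eta: no NOT NULL constraint applies → nullable.
- destination: CHECK does not forbid NULL (a CHECK constraint passes when its expression is NULL) → nullable.
- fuel: a foreign key column may be NULL unless separately constrained → nullable.
- status: DEFAULT only fills an omitted column; an explicit NULL is still allowed → nullable.
- origin: DEFAULT only fills an omitted column; an explicit NULL is still allowed → nullable.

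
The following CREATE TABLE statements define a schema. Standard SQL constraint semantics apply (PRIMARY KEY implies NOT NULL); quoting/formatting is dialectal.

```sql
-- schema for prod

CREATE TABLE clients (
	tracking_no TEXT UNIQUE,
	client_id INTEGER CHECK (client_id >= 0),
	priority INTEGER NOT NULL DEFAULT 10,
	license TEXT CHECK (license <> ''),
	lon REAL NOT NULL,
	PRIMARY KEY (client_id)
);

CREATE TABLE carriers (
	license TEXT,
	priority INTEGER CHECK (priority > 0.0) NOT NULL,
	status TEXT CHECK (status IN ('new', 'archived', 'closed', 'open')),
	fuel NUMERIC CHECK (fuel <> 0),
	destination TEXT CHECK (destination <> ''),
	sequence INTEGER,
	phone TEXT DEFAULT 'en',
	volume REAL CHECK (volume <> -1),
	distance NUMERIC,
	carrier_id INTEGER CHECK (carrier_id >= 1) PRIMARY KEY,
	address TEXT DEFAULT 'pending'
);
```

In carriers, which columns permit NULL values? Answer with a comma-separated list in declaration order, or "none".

- license: no NOT NULL constraint applies → nullable.
- priority: declared NOT NULL → not nullable.
- status: CHECK does not forbid NULL (a CHECK constraint passes when its expression is NULL) → nullable.
- fuel: CHECK does not forbid NULL (a CHECK constraint passes when its expression is NULL) → nullable.
- destination: CHECK does not forbid NULL (a CHECK constraint passes when its expression is NULL) → nullable.
- sequence: no NOT NULL constraint applies → nullable.
- phone: DEFAULT only fills an omitted column; an explicit NULL is still allowed → nullable.
- volume: CHECK does not forbid NULL (a CHECK constraint passes when its expression is NULL) → nullable.
- distance: no NOT NULL constraint applies → nullable.
- carrier_id: part of the PRIMARY KEY, which implies NOT NULL → not nullable.
- address: DEFAULT only fills an omitted column; an explicit NULL is still allowed → nullable.

license, status, fuel, destination, sequence, phone, volume, distance, address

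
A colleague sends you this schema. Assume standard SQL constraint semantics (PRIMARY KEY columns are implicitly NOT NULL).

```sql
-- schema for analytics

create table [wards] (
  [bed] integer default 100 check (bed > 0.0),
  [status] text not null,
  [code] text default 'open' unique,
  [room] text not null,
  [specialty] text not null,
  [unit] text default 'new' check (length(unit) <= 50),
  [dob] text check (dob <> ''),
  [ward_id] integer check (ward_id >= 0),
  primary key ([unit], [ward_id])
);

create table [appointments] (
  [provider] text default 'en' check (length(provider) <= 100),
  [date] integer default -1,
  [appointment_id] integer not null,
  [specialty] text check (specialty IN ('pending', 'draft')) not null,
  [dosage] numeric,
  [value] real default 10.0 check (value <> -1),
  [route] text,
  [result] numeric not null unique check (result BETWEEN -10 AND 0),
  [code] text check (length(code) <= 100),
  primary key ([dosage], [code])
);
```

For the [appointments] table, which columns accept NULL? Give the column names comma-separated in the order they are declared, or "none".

provider, date, value, route

- provider: CHECK does not forbid NULL (a CHECK constraint passes when its expression is NULL) → nullable.
- date: DEFAULT only fills an omitted column; an explicit NULL is still allowed → nullable.
- appointment_id: declared NOT NULL → not nullable.
- specialty: declared NOT NULL → not nullable.
- dosage: part of the PRIMARY KEY, which implies NOT NULL → not nullable.
- value: CHECK does not forbid NULL (a CHECK constraint passes when its expression is NULL) → nullable.
- route: no NOT NULL constraint applies → nullable.
- result: declared NOT NULL → not nullable.
- code: part of the PRIMARY KEY, which implies NOT NULL → not nullable.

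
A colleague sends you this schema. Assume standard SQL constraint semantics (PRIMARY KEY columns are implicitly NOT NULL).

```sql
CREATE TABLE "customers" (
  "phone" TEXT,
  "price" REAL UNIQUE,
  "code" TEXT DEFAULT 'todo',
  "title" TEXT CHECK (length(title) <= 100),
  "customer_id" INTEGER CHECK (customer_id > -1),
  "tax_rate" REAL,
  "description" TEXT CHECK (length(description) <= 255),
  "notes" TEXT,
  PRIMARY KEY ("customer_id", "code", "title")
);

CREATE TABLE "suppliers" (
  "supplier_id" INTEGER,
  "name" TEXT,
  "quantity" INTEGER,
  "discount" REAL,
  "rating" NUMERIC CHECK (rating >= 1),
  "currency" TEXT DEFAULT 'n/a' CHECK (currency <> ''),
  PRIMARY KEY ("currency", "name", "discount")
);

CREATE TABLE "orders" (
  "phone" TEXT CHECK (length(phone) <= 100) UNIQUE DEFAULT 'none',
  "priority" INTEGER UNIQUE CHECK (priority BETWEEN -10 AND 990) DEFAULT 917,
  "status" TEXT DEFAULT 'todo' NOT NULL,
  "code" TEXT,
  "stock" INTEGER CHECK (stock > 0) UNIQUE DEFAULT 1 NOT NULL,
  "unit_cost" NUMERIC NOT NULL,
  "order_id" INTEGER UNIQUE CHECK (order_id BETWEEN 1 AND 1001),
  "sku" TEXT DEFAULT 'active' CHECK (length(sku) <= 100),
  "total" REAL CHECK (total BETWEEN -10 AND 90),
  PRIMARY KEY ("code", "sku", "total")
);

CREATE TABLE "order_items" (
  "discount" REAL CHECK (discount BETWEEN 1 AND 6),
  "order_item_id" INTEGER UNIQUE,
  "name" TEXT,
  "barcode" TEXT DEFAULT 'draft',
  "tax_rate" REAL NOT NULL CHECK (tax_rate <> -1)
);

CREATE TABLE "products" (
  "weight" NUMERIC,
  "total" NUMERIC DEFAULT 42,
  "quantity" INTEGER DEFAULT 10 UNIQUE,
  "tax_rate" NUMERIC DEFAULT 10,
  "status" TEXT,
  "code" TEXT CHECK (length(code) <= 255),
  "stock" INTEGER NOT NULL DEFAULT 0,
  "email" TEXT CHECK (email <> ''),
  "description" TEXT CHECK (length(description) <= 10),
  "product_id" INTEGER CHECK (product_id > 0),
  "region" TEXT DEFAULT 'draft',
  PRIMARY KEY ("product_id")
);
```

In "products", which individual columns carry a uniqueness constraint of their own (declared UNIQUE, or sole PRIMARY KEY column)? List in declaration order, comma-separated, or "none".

- weight: no UNIQUE or single-column PK constraint.
- total: no UNIQUE or single-column PK constraint.
- quantity: declared UNIQUE → unique.
- tax_rate: no UNIQUE or single-column PK constraint.
- status: no UNIQUE or single-column PK constraint.
- code: no UNIQUE or single-column PK constraint.
- stock: no UNIQUE or single-column PK constraint.
- email: no UNIQUE or single-column PK constraint.
- description: no UNIQUE or single-column PK constraint.
- product_id: single-column PRIMARY KEY → unique.
- region: no UNIQUE or single-column PK constraint.

quantity, product_id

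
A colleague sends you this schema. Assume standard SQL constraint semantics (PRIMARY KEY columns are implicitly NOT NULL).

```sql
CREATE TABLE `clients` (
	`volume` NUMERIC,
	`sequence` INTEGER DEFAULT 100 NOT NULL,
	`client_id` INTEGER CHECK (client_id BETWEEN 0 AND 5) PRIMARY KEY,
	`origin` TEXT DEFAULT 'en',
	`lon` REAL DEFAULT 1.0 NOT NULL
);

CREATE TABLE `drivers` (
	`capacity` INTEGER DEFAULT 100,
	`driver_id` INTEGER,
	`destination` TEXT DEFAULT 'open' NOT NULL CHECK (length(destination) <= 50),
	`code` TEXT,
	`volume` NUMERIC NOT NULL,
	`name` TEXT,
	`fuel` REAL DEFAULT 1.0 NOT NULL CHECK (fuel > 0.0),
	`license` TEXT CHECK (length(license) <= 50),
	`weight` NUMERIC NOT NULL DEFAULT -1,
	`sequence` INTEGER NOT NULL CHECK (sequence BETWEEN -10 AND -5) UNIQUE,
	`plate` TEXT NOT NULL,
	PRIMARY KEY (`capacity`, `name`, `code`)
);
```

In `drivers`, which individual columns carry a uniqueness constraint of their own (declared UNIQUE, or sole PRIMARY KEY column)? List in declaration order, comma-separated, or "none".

- capacity: part of a composite PRIMARY KEY — only the tuple is unique, not this column on its own.
- driver_id: no UNIQUE or single-column PK constraint.
- destination: no UNIQUE or single-column PK constraint.
- code: part of a composite PRIMARY KEY — only the tuple is unique, not this column on its own.
- volume: no UNIQUE or single-column PK constraint.
- name: part of a composite PRIMARY KEY — only the tuple is unique, not this column on its own.
- fuel: no UNIQUE or single-column PK constraint.
- license: no UNIQUE or single-column PK constraint.
- weight: no UNIQUE or single-column PK constraint.
- sequence: declared UNIQUE → unique.
- plate: no UNIQUE or single-column PK constraint.

sequence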